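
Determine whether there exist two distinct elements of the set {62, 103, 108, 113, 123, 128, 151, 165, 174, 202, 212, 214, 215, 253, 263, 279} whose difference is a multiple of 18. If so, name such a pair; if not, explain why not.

Reduce each element modulo 18: 62↦8, 103↦13, 108↦0, 113↦5, 123↦15, 128↦2, 151↦7, 165↦3, 174↦12, 202↦4, 212↦14, 214↦16, 215↦17, 253↦1, 263↦11, 279↦9.
These 16 residues are pairwise different, hence no difference of two elements is divisible by 18.

No, no such pair exists.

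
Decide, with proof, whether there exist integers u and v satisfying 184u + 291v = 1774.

Since gcd(184, 291) = 1, every integer is an integer combination of 184 and 291.
Euclidean algorithm: 291 = 1·184 + 107, 184 = 1·107 + 77, 107 = 1·77 + 30, 77 = 2·30 + 17, 30 = 1·17 + 13, 17 = 1·13 + 4, 13 = 3·4 + 1, 4 = 4·1 + 0.
Unwinding: 1 = 13 − 3·4 = 13 − 3·(17 − 1·13) = −3·17 + 4·13 = −3·17 + 4·(30 − 1·17) = 4·30 − 7·17 = 4·30 − 7·(77 − 2·30) = −7·77 + 18·30 = −7·77 + 18·(107 − 1·77) = 18·107 − 25·77 = 18·107 − 25·(184 − 1·107) = −25·184 + 43·107 = −25·184 + 43·(291 − 1·184) = 43·291 − 68·184, i.e. 184·(-68) + 291·43 = 1.
Multiplying through by 1774: u = (-68)·1774 = -120632, v = 43·1774 = 76282 is a solution.
Shifting by a multiple of (291, −184) keeps it a solution: u = -120632 + 415·291 = 133, v = 76282 − 415·184 = -78.
Indeed 184·133 + 291·(-78) = 24472 − 22698 = 1774.

u = 133, v = -78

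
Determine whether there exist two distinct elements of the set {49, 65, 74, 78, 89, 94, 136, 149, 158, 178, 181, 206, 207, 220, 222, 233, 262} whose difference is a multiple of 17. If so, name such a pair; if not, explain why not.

No, no such pair exists.

Residues mod 17: 49↦15, 65↦14, 74↦6, 78↦10, 89↦4, 94↦9, 136↦0, 149↦13, 158↦5, 178↦8, 181↦11, 206↦2, 207↦3, 220↦16, 222↦1, 233↦12, 262↦7.
All 17 residues are distinct, so no two elements differ by a multiple of 17.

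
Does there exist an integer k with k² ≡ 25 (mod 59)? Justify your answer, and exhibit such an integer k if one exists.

Take k = 5. Then 5² = 25, and since 0 ≤ 25 < 59 this is already reduced: 5² ≡ 25 (mod 59).

k = 5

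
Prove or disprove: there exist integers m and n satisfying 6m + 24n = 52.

No such integers exist.

gcd(6, 24) = 6, so every integer of the form 6m + 24n is a multiple of 6.
However 52 leaves remainder 4 on division by 6.
Hence no integers m, n satisfy the equation.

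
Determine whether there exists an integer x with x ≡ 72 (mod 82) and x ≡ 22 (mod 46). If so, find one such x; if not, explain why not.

x = 482

The moduli are not coprime: gcd(82, 46) = 2. Compatibility requires 2 ∣ (22 − 72) = -50, which holds, so solutions exist.
The integers ≡ 72 (mod 82) are 72, 154, 236, 318, 400, 482, …; their remainders mod 46 are 26, 16, 6, 42, 32, 22, so x = 482 is the first that is ≡ 22 (mod 46).
Indeed 482 ≡ 72 (mod 82) and 482 ≡ 22 (mod 46).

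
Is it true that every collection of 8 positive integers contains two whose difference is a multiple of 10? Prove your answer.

Take the 8 consecutive integers 29, 30, …, 36: their residues mod 10 are all distinct because 8 ≤ 10.
Any two of them differ by at most 7 < 10 and by at least 1, so no difference is a multiple of 10.

No, the set {29, 30, 31, 32, 33, 34, 35, 36} is a counterexample.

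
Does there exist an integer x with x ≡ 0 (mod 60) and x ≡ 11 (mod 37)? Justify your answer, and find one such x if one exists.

Since 60 and 37 share no common factor, CRT says the pair of congruences has a solution (unique mod 2220).
Write x = 0 + 60t and require 0 + 60t ≡ 11 (mod 37), i.e. 60t ≡ 11 (mod 37).
60 ≡ 23 (mod 37), so this reads 23t ≡ 11 (mod 37). Note 23·29 = 667 ≡ 1 (mod 37) (as 667 − 1 = 18·37), so 23⁻¹ ≡ 29.
Multiplying by 29: t ≡ 29·11 = 319 ≡ 23 (mod 37).
With t = 23: x = 0 + 60·23 = 1380.
Check: 1380 mod 60 = 0, 1380 mod 37 = 11. ✓

x = 1380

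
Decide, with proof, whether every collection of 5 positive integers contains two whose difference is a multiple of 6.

Consider the 5 integers 14, 15, …, 18. They lie in distinct residue classes modulo 6, since 5 ≤ 6.
Any two of them differ by at most 4 < 6 and by at least 1, so no difference is a multiple of 6.

No, the set {14, 15, 16, 17, 18} is a counterexample.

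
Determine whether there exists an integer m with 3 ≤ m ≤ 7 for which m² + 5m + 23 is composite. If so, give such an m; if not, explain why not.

The values for m = 3, 4, …, 7 are 47, 59, 73, 89, 107, and each of these is prime.
So no value in the range makes the expression composite.

No such integer m in that range exists.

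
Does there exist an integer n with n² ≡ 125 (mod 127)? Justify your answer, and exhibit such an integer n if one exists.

Apply Euler's criterion with the prime 127: 125 is a quadratic residue iff 125^63 ≡ 1 (mod 127), and a non-residue iff it is ≡ −1.
Repeated squaring mod 127: 125^2 = 15625 ≡ 4; 125^4 ≡ 4² = 16 ≡ 16; 125^8 ≡ 16² = 256 ≡ 2; 125^16 ≡ 2² = 4 ≡ 4; 125^32 ≡ 4² = 16 ≡ 16.
Since 63 = 32 + 16 + 8 + 4 + 2 + 1, 125^63 ≡ 16 · 4 · 2 · 16 · 4 · 125; multiplying out mod 127: 16·4 = 64 ≡ 64, then 64·2 = 128 ≡ 1, then 1·16 = 16 ≡ 16, then 16·4 = 64 ≡ 64, then 64·125 = 8000 ≡ 126. Thus 125^63 ≡ 126 ≡ −1 (mod 127).
The value −1 means 125 is a non-residue modulo 127, so n² ≡ 125 (mod 127) is impossible.

There is no such integer.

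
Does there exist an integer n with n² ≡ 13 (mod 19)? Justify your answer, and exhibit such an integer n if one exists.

No, no such integer exists.

Since (19 − n)² ≡ n² (mod 19), it suffices to square n = 0, 1, …, 9: the residues are 0, 1, 4, 9, 16, 6, 17, 11, 7, 5.
So the quadratic residues mod 19 are {0, 1, 4, 5, 6, 7, 9, 11, 16, 17}, and 13 is not among them.
Therefore n² ≡ 13 (mod 19) has no solution.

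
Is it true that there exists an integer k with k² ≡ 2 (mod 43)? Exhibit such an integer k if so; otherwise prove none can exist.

No such integer exists.

Apply Euler's criterion with the prime 43: 2 is a quadratic residue iff 2^21 ≡ 1 (mod 43), and a non-residue iff it is ≡ −1.
Repeated squaring mod 43: 2^2 = 4 ≡ 4; 2^4 ≡ 4² = 16 ≡ 16; 2^8 ≡ 16² = 256 ≡ 41; 2^16 ≡ 41² = 1681 ≡ 4.
Since 21 = 16 + 4 + 1, 2^21 ≡ 4 · 16 · 2; multiplying out mod 43: 4·16 = 64 ≡ 21, then 21·2 = 42 ≡ 42. Thus 2^21 ≡ 42 ≡ −1 (mod 43).
By Euler's criterion 2 is a quadratic non-residue mod 43: no k satisfies k² ≡ 2 (mod 43).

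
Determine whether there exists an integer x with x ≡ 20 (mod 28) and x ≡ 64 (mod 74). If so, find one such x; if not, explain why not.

x = 804

The moduli are not coprime: gcd(28, 74) = 2. Compatibility requires 2 ∣ (64 − 20) = 44, which holds, so solutions exist.
Put x = 20 + 28t, so we need 28t ≡ 44 (mod 74), equivalently (divide by 2) 14t ≡ 22 (mod 37).
Since 14·8 = 112 = 3·37 + 1, the inverse of 14 mod 37 is 8.
Therefore t ≡ 8·22 = 176 ≡ 28 (mod 37).
Then x = 20 + 28·28 = 804.
Verify: 804 = 28·28 + 20 and 804 = 10·74 + 64. ✓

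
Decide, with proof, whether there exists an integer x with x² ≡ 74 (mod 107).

107 is prime, so by Euler's criterion 74 is a square mod 107 iff 74^((107−1)/2) = 74^53 ≡ 1 (mod 107).
Repeated squaring mod 107: 74^2 = 5476 ≡ 19; 74^4 ≡ 19² = 361 ≡ 40; 74^8 ≡ 40² = 1600 ≡ 102; 74^16 ≡ 102² = 10404 ≡ 25; 74^32 ≡ 25² = 625 ≡ 90.
Since 53 = 32 + 16 + 4 + 1, 74^53 ≡ 90 · 25 · 40 · 74; multiplying out mod 107: 90·25 = 2250 ≡ 3, then 3·40 = 120 ≡ 13, then 13·74 = 962 ≡ 106. Thus 74^53 ≡ 106 ≡ −1 (mod 107).
By Euler's criterion 74 is a quadratic non-residue mod 107: no x satisfies x² ≡ 74 (mod 107).

No such integer exists.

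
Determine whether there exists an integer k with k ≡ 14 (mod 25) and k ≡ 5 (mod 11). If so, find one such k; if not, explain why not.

gcd(25, 11) = 1, so the Chinese Remainder Theorem guarantees exactly one residue class mod 275 satisfying both.
Any solution of the first congruence is k = 14 + 25t; substituting into the second, 25t ≡ 5 − 14 ≡ 2 (mod 11).
25 ≡ 3 (mod 11), so this reads 3t ≡ 2 (mod 11). Note 3·4 = 12 ≡ 1 (mod 11) (as 12 − 1 = 1·11), so 3⁻¹ ≡ 4.
Multiplying by 4: t ≡ 4·2 = 8 (mod 11).
Taking t = 8 gives k = 14 + 25·8 = 214.
Check: 214 mod 25 = 14, 214 mod 11 = 5. ✓

k = 214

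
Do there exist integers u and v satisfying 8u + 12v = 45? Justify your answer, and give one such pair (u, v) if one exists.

No such integers exist.

gcd(8, 12) = 4, so every integer of the form 8u + 12v is a multiple of 4.
But 45 = 4·11 + 1, so 4 ∤ 45.
Hence no integers u, v satisfy the equation.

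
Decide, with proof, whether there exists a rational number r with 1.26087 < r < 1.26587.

r = 24/19

Multiplying by 19: 19·1.26087 = 23.95653 and 19·1.26587 = 24.05153, so the integer 24 lies strictly between them.
So r = 24/19 works: it is a ratio of integers, and dividing 19·1.26087 < 24 < 19·1.26587 through by 19 gives 1.26087 < 24/19 < 1.26587.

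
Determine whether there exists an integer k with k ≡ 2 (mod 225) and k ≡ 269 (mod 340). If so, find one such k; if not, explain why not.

There is no such integer.

gcd(225, 340) = 5. If k ≡ 2 (mod 225) and k ≡ 269 (mod 340), then k ≡ 2 (mod 5) and k ≡ 269 (mod 5).
These are incompatible: 2 − 269 = -267 is not divisible by 5.
Therefore no such k exists.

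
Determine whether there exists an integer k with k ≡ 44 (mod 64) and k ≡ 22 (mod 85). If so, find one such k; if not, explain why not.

Since 64 and 85 share no common factor, CRT says the pair of congruences has a solution (unique mod 5440).
Write k = 44 + 64t and require 44 + 64t ≡ 22 (mod 85), i.e. 64t ≡ 63 (mod 85).
To invert 64 modulo 85: 85 = 1·64 + 21, 64 = 3·21 + 1, 21 = 21·1 + 0, and unwinding, 1 = 64 − 3·21 = 64 − 3·(85 − 1·64) = −3·85 + 4·64. Thus 64⁻¹ ≡ 4 (mod 85).
Multiplying by 4: t ≡ 4·63 = 252 ≡ 82 (mod 85).
With t = 82: k = 44 + 64·82 = 5292.
Indeed 5292 ≡ 44 (mod 64) and 5292 ≡ 22 (mod 85).

k = 5292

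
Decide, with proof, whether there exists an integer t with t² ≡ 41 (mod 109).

No, no such integer exists.

Apply Euler's criterion with the prime 109: 41 is a quadratic residue iff 41^54 ≡ 1 (mod 109), and a non-residue iff it is ≡ −1.
Squaring successively (mod 109): 41^2 = 1681 ≡ 46; 41^4 ≡ 46² = 2116 ≡ 45; 41^8 ≡ 45² = 2025 ≡ 63; 41^16 ≡ 63² = 3969 ≡ 45; 41^32 ≡ 45² = 2025 ≡ 63.
Since 54 = 32 + 16 + 4 + 2, 41^54 ≡ 63 · 45 · 45 · 46; multiplying out mod 109: 63·45 = 2835 ≡ 1, then 1·45 = 45 ≡ 45, then 45·46 = 2070 ≡ 108. Thus 41^54 ≡ 108 ≡ −1 (mod 109).
By Euler's criterion 41 is a quadratic non-residue mod 109: no t satisfies t² ≡ 41 (mod 109).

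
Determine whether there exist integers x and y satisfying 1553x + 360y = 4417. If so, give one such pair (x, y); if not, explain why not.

Since gcd(1553, 360) = 1, every integer is an integer combination of 1553 and 360.
Dividing repeatedly: 1553 = 4·360 + 113, 360 = 3·113 + 21, 113 = 5·21 + 8, 21 = 2·8 + 5, 8 = 1·5 + 3, 5 = 1·3 + 2, 3 = 1·2 + 1, 2 = 2·1 + 0.
Working back up the chain: 1 = 3 − 1·2 = 3 − (5 − 1·3) = −5 + 2·3 = −5 + 2·(8 − 1·5) = 2·8 − 3·5 = 2·8 − 3·(21 − 2·8) = −3·21 + 8·8 = −3·21 + 8·(113 − 5·21) = 8·113 − 43·21 = 8·113 − 43·(360 − 3·113) = −43·360 + 137·113 = −43·360 + 137·(1553 − 4·360) = 137·1553 − 591·360. So 1553·137 + 360·(-591) = 1.
Multiplying through by 4417: x = 137·4417 = 605129, y = (-591)·4417 = -2610447 is a solution.
Shifting by a multiple of (360, −1553) keeps it a solution: x = 605129 − 1680·360 = 329, y = -2610447 + 1680·1553 = -1407.
Indeed 1553·329 + 360·(-1407) = 510937 − 506520 = 4417.

x = 329, y = -1407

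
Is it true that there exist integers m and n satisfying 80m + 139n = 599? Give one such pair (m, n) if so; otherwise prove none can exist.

80 and 139 are coprime, so 80m + 139n ranges over all of ℤ.
Run the Euclidean algorithm on 139 and 80: 139 = 1·80 + 59, 80 = 1·59 + 21, 59 = 2·21 + 17, 21 = 1·17 + 4, 17 = 4·4 + 1, 4 = 4·1 + 0.
Back-substituting, 1 = 17 − 4·4 = 17 − 4·(21 − 1·17) = −4·21 + 5·17 = −4·21 + 5·(59 − 2·21) = 5·59 − 14·21 = 5·59 − 14·(80 − 1·59) = −14·80 + 19·59 = −14·80 + 19·(139 − 1·80) = 19·139 − 33·80; that is, 80·(-33) + 139·19 = 1.
Multiplying through by 599: m = (-33)·599 = -19767, n = 19·599 = 11381 is a solution.
The general solution is m = -19767 + 139k, n = 11381 − 80k; taking k = 143 gives the smaller pair m = 110, n = -59.
Check: 80·110 + 139·(-59) = 8800 − 8201 = 599. ✓

m = 110, n = -59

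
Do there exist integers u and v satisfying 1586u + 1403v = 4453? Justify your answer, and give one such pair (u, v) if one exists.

Since gcd(1586, 1403) = 61 and 4453 = 61·73, Bézout's identity guarantees a solution.
Dividing through by 61 reduces the equation to 26u + 23v = 73.
Dividing repeatedly: 26 = 1·23 + 3, 23 = 7·3 + 2, 3 = 1·2 + 1, 2 = 2·1 + 0.
Back-substituting, 1 = 3 − 1·2 = 3 − (23 − 7·3) = −23 + 8·3 = −23 + 8·(26 − 1·23) = 8·26 − 9·23; that is, 26·8 + 23·(-9) = 1.
Scaling by 73 gives the particular solution (u, v) = (584, -657).
Shifting by a multiple of (23, −26) keeps it a solution: u = 584 − 25·23 = 9, v = -657 + 25·26 = -7.
Check: 1586·9 + 1403·(-7) = 14274 − 9821 = 4453. ✓

u = 9, v = -7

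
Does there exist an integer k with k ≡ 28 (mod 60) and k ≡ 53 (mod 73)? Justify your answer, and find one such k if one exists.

k = 2608

Since 60 and 73 share no common factor, CRT says the pair of congruences has a solution (unique mod 4380).
Any solution of the first congruence is k = 28 + 60t; substituting into the second, 60t ≡ 53 − 28 ≡ 25 (mod 73).
To invert 60 modulo 73: 73 = 1·60 + 13, 60 = 4·13 + 8, 13 = 1·8 + 5, 8 = 1·5 + 3, 5 = 1·3 + 2, 3 = 1·2 + 1, 2 = 2·1 + 0, and unwinding, 1 = 3 − 1·2 = 3 − (5 − 1·3) = −5 + 2·3 = −5 + 2·(8 − 1·5) = 2·8 − 3·5 = 2·8 − 3·(13 − 1·8) = −3·13 + 5·8 = −3·13 + 5·(60 − 4·13) = 5·60 − 23·13 = 5·60 − 23·(73 − 1·60) = −23·73 + 28·60. Thus 60⁻¹ ≡ 28 (mod 73).
Multiplying by 28: t ≡ 28·25 = 700 ≡ 43 (mod 73).
With t = 43: k = 28 + 60·43 = 2608.
Indeed 2608 ≡ 28 (mod 60) and 2608 ≡ 53 (mod 73).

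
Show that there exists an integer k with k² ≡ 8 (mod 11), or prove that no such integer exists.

Squares mod 11 repeat after k = 5 (as (−k)² = k²); for k = 0..5 they are 0, 1, 4, 9, 5, 3.
So the quadratic residues mod 11 are {0, 1, 3, 4, 5, 9}, and 8 is not among them.
Hence no integer k has k² ≡ 8 (mod 11).

No such integer exists.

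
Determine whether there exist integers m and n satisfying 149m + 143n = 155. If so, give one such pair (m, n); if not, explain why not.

149 and 143 are coprime, so 149m + 143n ranges over all of ℤ.
Dividing repeatedly: 149 = 1·143 + 6, 143 = 23·6 + 5, 6 = 1·5 + 1, 5 = 5·1 + 0.
Back-substituting, 1 = 6 − 1·5 = 6 − (143 − 23·6) = −143 + 24·6 = −143 + 24·(149 − 1·143) = 24·149 − 25·143; that is, 149·24 + 143·(-25) = 1.
Scaling by 155 gives the particular solution (m, n) = (3720, -3875).
Subtracting 26·143 from m and adding 26·149 to n gives the tidier solution (2, -1).
Check: 149·2 + 143·(-1) = 298 − 143 = 155. ✓

m = 2, n = -1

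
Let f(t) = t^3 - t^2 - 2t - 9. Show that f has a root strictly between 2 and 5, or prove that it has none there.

Yes, f has a root in the interval.

f(2) = -9 and f(5) = 81, which have opposite signs.
As a polynomial, f is continuous on every closed interval.
By the Intermediate Value Theorem, f takes the value 0 somewhere in the open interval.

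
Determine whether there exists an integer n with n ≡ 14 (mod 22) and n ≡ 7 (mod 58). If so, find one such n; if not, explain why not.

Both moduli are multiples of 2 = gcd(22, 58), so any solution would satisfy n ≡ 14 and n ≡ 7 modulo 2 simultaneously.
However 14 ≡ 0 and 7 ≡ 1 (mod 2), and 0 ≠ 1.
Therefore no such n exists.

There is no such integer.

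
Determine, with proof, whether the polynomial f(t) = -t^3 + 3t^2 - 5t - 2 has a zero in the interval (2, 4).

f(2) = -8 and f(4) = -38, both negative.
f'(t) = -3t^2 + 6t - 5 has discriminant 6² − 4·(-3)·(-5) = -24 < 0, so f' has no real roots and is negative for every real t.
So f is strictly decreasing; between 2 and 4 its values lie between f(2) = -8 and f(4) = -38, all negative. Therefore f has no root in (2, 4).

f has no root in that interval.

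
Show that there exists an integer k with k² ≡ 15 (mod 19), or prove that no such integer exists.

No such integer exists.

Squares mod 19 repeat after k = 9 (as (−k)² = k²); for k = 0..9 they are 0, 1, 4, 9, 16, 6, 17, 11, 7, 5.
So the quadratic residues mod 19 are {0, 1, 4, 5, 6, 7, 9, 11, 16, 17}, and 15 is not among them.
Therefore k² ≡ 15 (mod 19) has no solution.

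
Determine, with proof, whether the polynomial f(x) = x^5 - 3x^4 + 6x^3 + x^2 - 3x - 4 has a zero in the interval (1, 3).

Such a root exists.

f(1) = -2 and f(3) = 158, which have opposite signs.
f is continuous everywhere (it is a polynomial), in particular on [1, 3].
By the Intermediate Value Theorem f must vanish at some point of (1, 3).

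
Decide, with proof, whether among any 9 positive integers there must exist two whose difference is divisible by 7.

Yes, this is always true.

Partition the integers by their residue mod 7; there are 7 classes.
Placing 9 integers into 7 classes, some class receives at least two — say a and b.
Their difference a − b is then a multiple of 7.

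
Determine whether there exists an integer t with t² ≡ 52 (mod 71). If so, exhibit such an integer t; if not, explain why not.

71 is prime, so by Euler's criterion 52 is a square mod 71 iff 52^((71−1)/2) = 52^35 ≡ 1 (mod 71).
Squaring successively (mod 71): 52^2 = 2704 ≡ 6; 52^4 ≡ 6² = 36 ≡ 36; 52^8 ≡ 36² = 1296 ≡ 18; 52^16 ≡ 18² = 324 ≡ 40; 52^32 ≡ 40² = 1600 ≡ 38.
Since 35 = 32 + 2 + 1, 52^35 ≡ 38 · 6 · 52; multiplying out mod 71: 38·6 = 228 ≡ 15, then 15·52 = 780 ≡ 70. Thus 52^35 ≡ 70 ≡ −1 (mod 71).
By Euler's criterion 52 is a quadratic non-residue mod 71: no t satisfies t² ≡ 52 (mod 71).

No, no such integer exists.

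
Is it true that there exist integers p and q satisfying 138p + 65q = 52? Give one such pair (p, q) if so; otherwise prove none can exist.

p = 39, q = -82

138 and 65 are coprime, so 138p + 65q ranges over all of ℤ.
Dividing repeatedly: 138 = 2·65 + 8, 65 = 8·8 + 1, 8 = 8·1 + 0.
Working back up the chain: 1 = 65 − 8·8 = 65 − 8·(138 − 2·65) = −8·138 + 17·65. So 138·(-8) + 65·17 = 1.
Multiplying through by 52: p = (-8)·52 = -416, q = 17·52 = 884 is a solution.
Shifting by a multiple of (65, −138) keeps it a solution: p = -416 + 7·65 = 39, q = 884 − 7·138 = -82.
Indeed 138·39 + 65·(-82) = 5382 − 5330 = 52.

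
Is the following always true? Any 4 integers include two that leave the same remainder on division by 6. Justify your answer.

Try 4 consecutive integers, 14, 15, 16, 17. Their remainders mod 6 are 2, 3, 4, 5 — pairwise different, as any 4 ≤ 6 consecutive integers have distinct residues.
Hence this collection has no pair with equal remainders mod 6, disproving the claim.

No, the set {14, 15, 16, 17} is a counterexample.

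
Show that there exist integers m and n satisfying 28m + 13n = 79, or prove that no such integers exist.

Since gcd(28, 13) = 1, every integer is an integer combination of 28 and 13.
Run the Euclidean algorithm on 28 and 13: 28 = 2·13 + 2, 13 = 6·2 + 1, 2 = 2·1 + 0.
Unwinding: 1 = 13 − 6·2 = 13 − 6·(28 − 2·13) = −6·28 + 13·13, i.e. 28·(-6) + 13·13 = 1.
Multiplying through by 79: m = (-6)·79 = -474, n = 13·79 = 1027 is a solution.
Shifting by a multiple of (13, −28) keeps it a solution: m = -474 + 37·13 = 7, n = 1027 − 37·28 = -9.
Indeed 28·7 + 13·(-9) = 196 − 117 = 79.

m = 7, n = -9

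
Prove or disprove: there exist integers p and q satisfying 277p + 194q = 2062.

p = 116, q = -155

277 and 194 are coprime, so 277p + 194q ranges over all of ℤ.
Euclidean algorithm: 277 = 1·194 + 83, 194 = 2·83 + 28, 83 = 2·28 + 27, 28 = 1·27 + 1, 27 = 27·1 + 0.
Back-substituting, 1 = 28 − 1·27 = 28 − (83 − 2·28) = −83 + 3·28 = −83 + 3·(194 − 2·83) = 3·194 − 7·83 = 3·194 − 7·(277 − 1·194) = −7·277 + 10·194; that is, 277·(-7) + 194·10 = 1.
Times 2062: 277·(-14434) + 194·20620 = 2062, so (-14434, 20620) solves it.
Adding 75·194 to p and subtracting 75·277 from q gives the tidier solution (116, -155).
Indeed 277·116 + 194·(-155) = 32132 − 30070 = 2062.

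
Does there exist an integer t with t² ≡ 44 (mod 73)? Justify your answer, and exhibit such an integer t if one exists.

No such integer exists.

73 is prime, so by Euler's criterion 44 is a square mod 73 iff 44^((73−1)/2) = 44^36 ≡ 1 (mod 73).
Squaring successively (mod 73): 44^2 = 1936 ≡ 38; 44^4 ≡ 38² = 1444 ≡ 57; 44^8 ≡ 57² = 3249 ≡ 37; 44^16 ≡ 37² = 1369 ≡ 55; 44^32 ≡ 55² = 3025 ≡ 32.
Since 36 = 32 + 4, 44^36 ≡ 32 · 57; multiplying out mod 73: 32·57 = 1824 ≡ 72. Thus 44^36 ≡ 72 ≡ −1 (mod 73).
By Euler's criterion 44 is a quadratic non-residue mod 73: no t satisfies t² ≡ 44 (mod 73).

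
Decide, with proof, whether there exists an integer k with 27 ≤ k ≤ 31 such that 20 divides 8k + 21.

The values of 8k + 21 for k = 27, 28, …, 31 are 237, 245, 253, 261, 269; reduced mod 20 these are 17, 5, 13, 1, 9.
None is 0, so 20 never divides 8k + 21 on this range.

No such integer k in that range exists.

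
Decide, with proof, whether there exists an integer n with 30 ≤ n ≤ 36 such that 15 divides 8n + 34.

There is no such integer n in that range.

At n = 30, 8·30 + 34 = 274 ≡ 4 (mod 15), and each step in n adds 8, giving residues 4, 12, 5, 13, 6, 14, 7 for n = 30, 31, …, 36.
None is 0, so 15 never divides 8n + 34 on this range.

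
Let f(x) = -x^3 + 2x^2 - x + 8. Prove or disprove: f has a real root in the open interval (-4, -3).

The endpoint values f(-4) = 108 and f(-3) = 56 are both positive. Claim: f(x) > 0 for every x in (-4, -3).
Shift to the endpoint -3: with x = -3 − u (0 < u < 1), one computes f(-3 − u) = u^3 + 11u^2 + 40u + 56.
All 4 nonzero coefficients of this polynomial in u are positive; hence for u > 0 the value is a sum of positive terms (the constant 56 among them).
Therefore f(x) > 0 throughout (-4, -3), and f has no zero there.

f has no root in that interval.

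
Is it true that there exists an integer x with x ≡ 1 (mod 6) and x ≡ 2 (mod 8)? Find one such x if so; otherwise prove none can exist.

Reduce both congruences modulo 2, which divides 6 and 8: they say x ≡ 1 (mod 2) and x ≡ 2 (mod 2).
However 1 ≡ 1 and 2 ≡ 0 (mod 2), and 1 ≠ 0.
Hence the system has no solution.

No such integer exists.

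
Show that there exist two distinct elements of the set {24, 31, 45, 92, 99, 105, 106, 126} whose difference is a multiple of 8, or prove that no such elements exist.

No, no such pair exists.

Residues mod 8: 24↦0, 31↦7, 45↦5, 92↦4, 99↦3, 105↦1, 106↦2, 126↦6.
These 8 residues are pairwise different, hence no difference of two elements is divisible by 8.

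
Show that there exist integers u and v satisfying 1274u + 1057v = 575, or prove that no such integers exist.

Both 1274 and 1057 are divisible by gcd(1274, 1057) = 7, hence so is any combination 1274u + 1057v.
However 575 leaves remainder 1 on division by 7.
Hence no integers u, v satisfy the equation.

No, no such integers exist.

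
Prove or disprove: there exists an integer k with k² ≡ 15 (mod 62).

Reduce modulo the prime factor 31 of 62: any solution would satisfy k² ≡ 15 (mod 31).
Apply Euler's criterion with the prime 31: 15 is a quadratic residue iff 15^15 ≡ 1 (mod 31), and a non-residue iff it is ≡ −1.
Squaring successively (mod 31): 15^2 = 225 ≡ 8; 15^4 ≡ 8² = 64 ≡ 2; 15^8 ≡ 2² = 4 ≡ 4.
Since 15 = 8 + 4 + 2 + 1, 15^15 ≡ 4 · 2 · 8 · 15; multiplying out mod 31: 4·2 = 8 ≡ 8, then 8·8 = 64 ≡ 2, then 2·15 = 30 ≡ 30. Thus 15^15 ≡ 30 ≡ −1 (mod 31).
By Euler's criterion 15 is a quadratic non-residue mod 31: no k satisfies k² ≡ 15 (mod 31).
So 15 is not a square mod 31, and hence 15 is not a square mod 62.

No such integer exists.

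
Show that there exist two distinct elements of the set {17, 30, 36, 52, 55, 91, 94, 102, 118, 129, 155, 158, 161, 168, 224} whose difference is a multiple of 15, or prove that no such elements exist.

No, no such pair exists.

Residues mod 15: 17↦2, 30↦0, 36↦6, 52↦7, 55↦10, 91↦1, 94↦4, 102↦12, 118↦13, 129↦9, 155↦5, 158↦8, 161↦11, 168↦3, 224↦14.
All 15 residues are distinct, so no two elements differ by a multiple of 15.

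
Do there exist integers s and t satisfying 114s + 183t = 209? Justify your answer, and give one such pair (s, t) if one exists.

gcd(114, 183) = 3, so every integer of the form 114s + 183t is a multiple of 3.
But 209 is not a multiple of 3 (it leaves remainder 2).
Therefore 114s + 183t = 209 has no solution in integers.

No such integers exist.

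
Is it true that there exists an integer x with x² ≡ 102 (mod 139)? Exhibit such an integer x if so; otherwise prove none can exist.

139 is prime, so by Euler's criterion 102 is a square mod 139 iff 102^((139−1)/2) = 102^69 ≡ 1 (mod 139).
Squaring successively (mod 139): 102^2 = 10404 ≡ 118; 102^4 ≡ 118² = 13924 ≡ 24; 102^8 ≡ 24² = 576 ≡ 20; 102^16 ≡ 20² = 400 ≡ 122; 102^32 ≡ 122² = 14884 ≡ 11; 102^64 ≡ 11² = 121 ≡ 121.
Since 69 = 64 + 4 + 1, 102^69 ≡ 121 · 24 · 102; multiplying out mod 139: 121·24 = 2904 ≡ 124, then 124·102 = 12648 ≡ 138. Thus 102^69 ≡ 138 ≡ −1 (mod 139).
By Euler's criterion 102 is a quadratic non-residue mod 139: no x satisfies x² ≡ 102 (mod 139).

No such integer exists.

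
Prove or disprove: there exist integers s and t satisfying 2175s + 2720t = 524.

No such integers exist.

Any value of 2175s + 2720t is a multiple of gcd(2175, 2720) = 5.
However 524 leaves remainder 4 on division by 5.
Therefore 2175s + 2720t = 524 has no solution in integers.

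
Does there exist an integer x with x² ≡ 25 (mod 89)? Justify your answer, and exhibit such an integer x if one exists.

Take x = 5. Then 5² = 25, and since 0 ≤ 25 < 89 this is already reduced: 5² ≡ 25 (mod 89).

x = 5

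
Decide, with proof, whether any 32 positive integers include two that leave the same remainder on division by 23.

Partition the integers by their residue mod 23; there are 23 classes.
With 32 integers and only 23 classes, the pigeonhole principle forces two of them, say a and b, into the same class.
So a and b have equal remainders mod 23, which is exactly what was to be shown.

Yes.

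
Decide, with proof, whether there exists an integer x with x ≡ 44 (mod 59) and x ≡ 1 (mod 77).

The moduli 59 and 77 are coprime, so by the Chinese Remainder Theorem a unique solution modulo 4543 exists.
Any solution of the first congruence is x = 44 + 59t; substituting into the second, 59t ≡ 1 − 44 ≡ 34 (mod 77).
To invert 59 modulo 77: 77 = 1·59 + 18, 59 = 3·18 + 5, 18 = 3·5 + 3, 5 = 1·3 + 2, 3 = 1·2 + 1, 2 = 2·1 + 0, and unwinding, 1 = 3 − 1·2 = 3 − (5 − 1·3) = −5 + 2·3 = −5 + 2·(18 − 3·5) = 2·18 − 7·5 = 2·18 − 7·(59 − 3·18) = −7·59 + 23·18 = −7·59 + 23·(77 − 1·59) = 23·77 − 30·59. Thus 59⁻¹ ≡ -30 ≡ 47 (mod 77).
Therefore t ≡ 47·34 = 1598 ≡ 58 (mod 77).
Taking t = 58 gives x = 44 + 59·58 = 3466.
Indeed 3466 ≡ 44 (mod 59) and 3466 ≡ 1 (mod 77).

x = 3466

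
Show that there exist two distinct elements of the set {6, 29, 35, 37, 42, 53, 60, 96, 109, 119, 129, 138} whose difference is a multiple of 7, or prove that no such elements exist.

The pair (35, 42) works.

Both 35 and 42 leave remainder 0 on division by 7; their difference 7 = 1·7 is a multiple of 7.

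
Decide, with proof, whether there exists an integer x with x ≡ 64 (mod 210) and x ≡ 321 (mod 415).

Both moduli are multiples of 5 = gcd(210, 415), so any solution would satisfy x ≡ 64 and x ≡ 321 modulo 5 simultaneously.
But 64 mod 5 = 4 while 321 mod 5 = 1, a contradiction.
So no integer satisfies both congruences.

No such integer exists.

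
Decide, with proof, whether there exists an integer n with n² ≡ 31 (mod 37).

No such integer exists.

Apply Euler's criterion with the prime 37: 31 is a quadratic residue iff 31^18 ≡ 1 (mod 37), and a non-residue iff it is ≡ −1.
Repeated squaring mod 37: 31^2 = 961 ≡ 36; 31^4 ≡ 36² = 1296 ≡ 1; 31^8 ≡ 1² = 1 ≡ 1; 31^16 ≡ 1² = 1 ≡ 1.
Since 18 = 16 + 2, 31^18 ≡ 1 · 36; multiplying out mod 37: 1·36 = 36 ≡ 36. Thus 31^18 ≡ 36 ≡ −1 (mod 37).
By Euler's criterion 31 is a quadratic non-residue mod 37: no n satisfies n² ≡ 31 (mod 37).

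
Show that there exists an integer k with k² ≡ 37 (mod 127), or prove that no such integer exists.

Take k = 75. Then 75² = 5625 = 44·127 + 37, so 75² ≡ 37 (mod 127).

k = 75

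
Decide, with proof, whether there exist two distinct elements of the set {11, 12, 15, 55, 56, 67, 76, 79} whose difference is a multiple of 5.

The pair (11, 56) works.

Reduce each element mod 5: 11↦1, 12↦2, 15↦0, 55↦0, 56↦1, 67↦2, 76↦1, 79↦4. The residue 1 repeats (at 11 and 56), and 56 − 11 = 45 = 9·5.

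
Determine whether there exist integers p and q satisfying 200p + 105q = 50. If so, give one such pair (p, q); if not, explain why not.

p = 16, q = -30

gcd(200, 105) = 5, and 5 divides 50, so integer solutions exist.
Dividing through by 5 reduces the equation to 40p + 21q = 10.
Euclidean algorithm: 40 = 1·21 + 19, 21 = 1·19 + 2, 19 = 9·2 + 1, 2 = 2·1 + 0.
Unwinding: 1 = 19 − 9·2 = 19 − 9·(21 − 1·19) = −9·21 + 10·19 = −9·21 + 10·(40 − 1·21) = 10·40 − 19·21, i.e. 40·10 + 21·(-19) = 1.
Times 10: 40·100 + 21·(-190) = 10, so (100, -190) solves it.
The general solution is p = 100 + 21k, q = -190 − 40k; taking k = -4 gives the smaller pair p = 16, q = -30.
Indeed 200·16 + 105·(-30) = 3200 − 3150 = 50.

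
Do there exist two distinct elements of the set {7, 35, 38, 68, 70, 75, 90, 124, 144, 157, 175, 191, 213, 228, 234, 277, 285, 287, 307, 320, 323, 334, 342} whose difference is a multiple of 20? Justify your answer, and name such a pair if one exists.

Reduce each element mod 20: 7↦7, 35↦15, 38↦18, 68↦8, 70↦10, 75↦15, 90↦10, 124↦4, 144↦4, 157↦17, 175↦15, 191↦11, 213↦13, 228↦8, 234↦14, 277↦17, 285↦5, 287↦7, 307↦7, 320↦0, 323↦3, 334↦14, 342↦2. The residue 7 repeats (at 7 and 287), and 287 − 7 = 280 = 14·20.

Yes: 7 and 287.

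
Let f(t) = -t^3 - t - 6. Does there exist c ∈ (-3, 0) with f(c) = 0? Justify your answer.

f(-3) = 24 and f(0) = -6, which have opposite signs.
f is continuous everywhere (it is a polynomial), in particular on [-3, 0].
The Intermediate Value Theorem then guarantees some c ∈ (-3, 0) with f(c) = 0.

Yes, f has a root in the interval.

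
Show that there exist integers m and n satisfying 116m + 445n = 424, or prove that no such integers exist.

m = 19, n = -4

116 and 445 are coprime, so 116m + 445n ranges over all of ℤ.
Euclidean algorithm: 445 = 3·116 + 97, 116 = 1·97 + 19, 97 = 5·19 + 2, 19 = 9·2 + 1, 2 = 2·1 + 0.
Back-substituting, 1 = 19 − 9·2 = 19 − 9·(97 − 5·19) = −9·97 + 46·19 = −9·97 + 46·(116 − 1·97) = 46·116 − 55·97 = 46·116 − 55·(445 − 3·116) = −55·445 + 211·116; that is, 116·211 + 445·(-55) = 1.
Times 424: 116·89464 + 445·(-23320) = 424, so (89464, -23320) solves it.
Subtracting 201·445 from m and adding 201·116 to n gives the tidier solution (19, -4).
Check: 116·19 + 445·(-4) = 2204 − 1780 = 424. ✓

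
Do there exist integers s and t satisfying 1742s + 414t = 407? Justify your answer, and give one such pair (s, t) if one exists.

There are no such integers.

Both 1742 and 414 are divisible by gcd(1742, 414) = 2, hence so is any combination 1742s + 414t.
But 407 = 2·203 + 1, so 2 ∤ 407.
So the equation is unsolvable over ℤ.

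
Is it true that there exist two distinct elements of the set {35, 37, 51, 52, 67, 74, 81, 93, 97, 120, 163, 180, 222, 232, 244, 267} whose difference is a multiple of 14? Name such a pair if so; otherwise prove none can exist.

Reduce each element mod 14: 35↦7, 37↦9, 51↦9, 52↦10, 67↦11, 74↦4, 81↦11, 93↦9, 97↦13, 120↦8, 163↦9, 180↦12, 222↦12, 232↦8, 244↦6, 267↦1. The residue 9 repeats (at 37 and 51), and 51 − 37 = 14 = 1·14.

The pair (37, 51) works.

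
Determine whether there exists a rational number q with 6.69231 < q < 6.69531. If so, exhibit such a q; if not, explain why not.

Look for a denominator N such that an integer falls strictly between N·6.69231 and N·6.69531. N = 36 works: 36·6.69231 = 240.92316 < 241 < 241.03116 = 36·6.69531.
So q = 241/36 works: it is a ratio of integers, and dividing 36·6.69231 < 241 < 36·6.69531 through by 36 gives 6.69231 < 241/36 < 6.69531.

q = 241/36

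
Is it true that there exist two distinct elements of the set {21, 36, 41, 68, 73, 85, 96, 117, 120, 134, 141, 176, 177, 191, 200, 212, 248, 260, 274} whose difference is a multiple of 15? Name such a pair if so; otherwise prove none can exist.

21 and 36 are such a pair.

21 mod 15 = 6 and 36 mod 15 = 6, so 36 − 21 = 15 = 1·15.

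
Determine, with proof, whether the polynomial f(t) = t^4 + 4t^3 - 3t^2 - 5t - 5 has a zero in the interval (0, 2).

Yes, f has a root in the interval.

f(0) = -5 and f(2) = 21, which have opposite signs.
As a polynomial, f is continuous on every closed interval.
By the Intermediate Value Theorem f must vanish at some point of (0, 2).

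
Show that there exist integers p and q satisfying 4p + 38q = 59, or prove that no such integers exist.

Both 4 and 38 are divisible by gcd(4, 38) = 2, hence so is any combination 4p + 38q.
However 59 leaves remainder 1 on division by 2.
So the equation is unsolvable over ℤ.

There are no such integers.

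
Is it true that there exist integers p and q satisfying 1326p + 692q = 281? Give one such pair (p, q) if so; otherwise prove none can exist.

No, no such integers exist.

gcd(1326, 692) = 2, so every integer of the form 1326p + 692q is a multiple of 2.
But 281 is not a multiple of 2 (it leaves remainder 1).
So the equation is unsolvable over ℤ.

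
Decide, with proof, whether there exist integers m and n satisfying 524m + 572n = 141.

No, no such integers exist.

Any value of 524m + 572n is a multiple of gcd(524, 572) = 4.
However 141 leaves remainder 1 on division by 4.
So the equation is unsolvable over ℤ.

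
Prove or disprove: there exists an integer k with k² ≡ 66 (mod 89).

Apply Euler's criterion with the prime 89: 66 is a quadratic residue iff 66^44 ≡ 1 (mod 89), and a non-residue iff it is ≡ −1.
Repeated squaring mod 89: 66^2 = 4356 ≡ 84; 66^4 ≡ 84² = 7056 ≡ 25; 66^8 ≡ 25² = 625 ≡ 2; 66^16 ≡ 2² = 4 ≡ 4; 66^32 ≡ 4² = 16 ≡ 16.
Since 44 = 32 + 8 + 4, 66^44 ≡ 16 · 2 · 25; multiplying out mod 89: 16·2 = 32 ≡ 32, then 32·25 = 800 ≡ 88. Thus 66^44 ≡ 88 ≡ −1 (mod 89).
The value −1 means 66 is a non-residue modulo 89, so k² ≡ 66 (mod 89) is impossible.

No, no such integer exists.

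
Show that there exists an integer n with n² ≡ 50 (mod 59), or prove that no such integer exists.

No such integer exists.

Apply Euler's criterion with the prime 59: 50 is a quadratic residue iff 50^29 ≡ 1 (mod 59), and a non-residue iff it is ≡ −1.
Repeated squaring mod 59: 50^2 = 2500 ≡ 22; 50^4 ≡ 22² = 484 ≡ 12; 50^8 ≡ 12² = 144 ≡ 26; 50^16 ≡ 26² = 676 ≡ 27.
Since 29 = 16 + 8 + 4 + 1, 50^29 ≡ 27 · 26 · 12 · 50; multiplying out mod 59: 27·26 = 702 ≡ 53, then 53·12 = 636 ≡ 46, then 46·50 = 2300 ≡ 58. Thus 50^29 ≡ 58 ≡ −1 (mod 59).
By Euler's criterion 50 is a quadratic non-residue mod 59: no n satisfies n² ≡ 50 (mod 59).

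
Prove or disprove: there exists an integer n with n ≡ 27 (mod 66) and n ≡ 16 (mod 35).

Since 66 and 35 share no common factor, CRT says the pair of congruences has a solution (unique mod 2310).
Write n = 27 + 66t and require 27 + 66t ≡ 16 (mod 35), i.e. 66t ≡ 24 (mod 35).
66 ≡ 31 (mod 35), so this reads 31t ≡ 24 (mod 35). Since 31·26 = 806 = 23·35 + 1, the inverse of 31 mod 35 is 26.
Therefore t ≡ 26·24 = 624 ≡ 29 (mod 35).
Taking t = 29 gives n = 27 + 66·29 = 1941.
Verify: 1941 = 29·66 + 27 and 1941 = 55·35 + 16. ✓

n = 1941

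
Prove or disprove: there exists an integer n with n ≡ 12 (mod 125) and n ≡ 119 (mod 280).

Both moduli are multiples of 5 = gcd(125, 280), so any solution would satisfy n ≡ 12 and n ≡ 119 modulo 5 simultaneously.
These are incompatible: 12 − 119 = -107 is not divisible by 5.
Hence the system has no solution.

There is no such integer.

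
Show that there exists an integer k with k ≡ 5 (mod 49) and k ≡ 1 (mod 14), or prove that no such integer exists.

No such integer exists.

Both moduli are multiples of 7 = gcd(49, 14), so any solution would satisfy k ≡ 5 and k ≡ 1 modulo 7 simultaneously.
However 5 ≡ 5 and 1 ≡ 1 (mod 7), and 5 ≠ 1.
So no integer satisfies both congruences.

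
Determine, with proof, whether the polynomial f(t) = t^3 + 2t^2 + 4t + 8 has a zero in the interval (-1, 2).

No such root exists.

Evaluate at the endpoints: f(-1) = 5, f(2) = 32 — same sign (positive).
f'(t) = 3t^2 + 4t + 4 has discriminant 4² − 4·3·4 = -32 < 0, so f' has no real roots and is positive for every real t.
So f is strictly increasing; between -1 and 2 its values lie between f(-1) = 5 and f(2) = 32, all positive. Therefore f has no root in (-1, 2).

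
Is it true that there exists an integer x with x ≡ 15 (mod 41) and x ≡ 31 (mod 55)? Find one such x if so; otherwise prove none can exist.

x = 1901

Since 41 and 55 share no common factor, CRT says the pair of congruences has a solution (unique mod 2255).
Any solution of the first congruence is x = 15 + 41t; substituting into the second, 41t ≡ 31 − 15 ≡ 16 (mod 55).
Since 41·51 = 2091 = 38·55 + 1, the inverse of 41 mod 55 is 51.
Multiplying by 51: t ≡ 51·16 = 816 ≡ 46 (mod 55).
Taking t = 46 gives x = 15 + 41·46 = 1901.
Verify: 1901 = 46·41 + 15 and 1901 = 34·55 + 31. ✓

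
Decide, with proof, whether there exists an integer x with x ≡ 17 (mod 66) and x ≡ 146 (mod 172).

Both moduli are multiples of 2 = gcd(66, 172), so any solution would satisfy x ≡ 17 and x ≡ 146 modulo 2 simultaneously.
These are incompatible: 17 − 146 = -129 is not divisible by 2.
So no integer satisfies both congruences.

There is no such integer.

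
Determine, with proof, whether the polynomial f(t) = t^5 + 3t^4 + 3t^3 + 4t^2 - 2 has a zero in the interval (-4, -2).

f(-4) = -386 and f(-2) = 6, which have opposite signs.
f is continuous everywhere (it is a polynomial), in particular on [-4, -2].
By the Intermediate Value Theorem f must vanish at some point of (-4, -2).

Yes, f has a root in the interval.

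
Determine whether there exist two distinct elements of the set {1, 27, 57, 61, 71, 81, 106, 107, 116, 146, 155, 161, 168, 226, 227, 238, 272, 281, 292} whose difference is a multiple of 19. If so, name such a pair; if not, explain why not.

Residues mod 19: 1↦1, 27↦8, 57↦0, 61↦4, 71↦14, 81↦5, 106↦11, 107↦12, 116↦2, 146↦13, 155↦3, 161↦9, 168↦16, 226↦17, 227↦18, 238↦10, 272↦6, 281↦15, 292↦7.
No residue repeats among the 19 elements, so no pair has difference ≡ 0 (mod 19).

There is no such pair.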